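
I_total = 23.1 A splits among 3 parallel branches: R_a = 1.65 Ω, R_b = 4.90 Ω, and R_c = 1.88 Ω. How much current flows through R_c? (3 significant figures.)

ΣG = 1/1.65 + 1/4.90 + 1/1.88 = 1.342.
By the current-divider rule, I = I_total · G_k/ΣG = 23.1 × 0.3963 = 9.156 A.

I ≈ 9.16 A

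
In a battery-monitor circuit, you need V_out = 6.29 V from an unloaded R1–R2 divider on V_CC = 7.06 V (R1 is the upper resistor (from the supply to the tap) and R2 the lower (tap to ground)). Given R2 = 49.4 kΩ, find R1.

V_out/V_CC = R2/(R1+R2) = 0.8909.
Rearranging, R1 = R2·(1−k)/k = 49.4 × 0.1224 = 6.047 kΩ.

R1 ≈ 6.05 kΩ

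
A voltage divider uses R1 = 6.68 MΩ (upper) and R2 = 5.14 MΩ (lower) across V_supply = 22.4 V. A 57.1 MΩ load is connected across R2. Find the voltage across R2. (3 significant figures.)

V_out ≈ 9.27 V

R2 ‖ R_L = (5.14 × 57.1)/(5.14 + 57.1) = 4.716 MΩ.
Now apply the divider: V_out = 22.4 × 0.4138 = 9.269 V.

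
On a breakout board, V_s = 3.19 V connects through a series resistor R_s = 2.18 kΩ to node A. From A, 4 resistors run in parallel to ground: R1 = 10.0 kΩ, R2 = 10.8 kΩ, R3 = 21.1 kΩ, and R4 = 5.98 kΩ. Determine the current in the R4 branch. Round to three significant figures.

Parallel bank: R_p = 1/(1/10.0 + 1/10.8 + 1/21.1 + 1/5.98) = 2.456 kΩ.
V_A by voltage divider: V_A = 3.19 × 2.456/(2.18 + 2.456) = 1.690 V.
I(R4) = V_A / R4 = 1.690/5.98 = 0.2826 mA.

I ≈ 0.283 mA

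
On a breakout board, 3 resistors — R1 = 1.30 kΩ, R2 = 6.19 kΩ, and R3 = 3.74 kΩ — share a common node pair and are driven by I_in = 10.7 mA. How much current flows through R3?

I ≈ 2.39 mA

ΣG = 1/1.30 + 1/6.19 + 1/3.74 = 1.198.
By the current-divider rule, I = I_in · G_k/ΣG = 10.7 × 0.2232 = 2.388 mA.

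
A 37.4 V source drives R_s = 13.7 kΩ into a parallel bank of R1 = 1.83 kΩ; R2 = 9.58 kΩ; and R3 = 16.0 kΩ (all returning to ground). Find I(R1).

Parallel bank: R_p = 1/(1/1.83 + 1/9.58 + 1/16.0) = 1.402 kΩ.
V_A by voltage divider: V_A = 37.4 × 1.402/(13.7 + 1.402) = 3.472 V.
Branch current I = V_A/R1 = 3.472/1.83 = 1.897 mA.

I ≈ 1.90 mA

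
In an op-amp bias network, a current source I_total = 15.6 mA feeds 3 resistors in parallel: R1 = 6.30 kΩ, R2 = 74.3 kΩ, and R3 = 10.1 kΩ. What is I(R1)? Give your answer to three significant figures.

I ≈ 9.13 mA

Conductances: ΣG = 1/6.30 + 1/74.3 + 1/10.1 = 0.2712 (1/kΩ).
By the current-divider rule, I = I_total · G_k/ΣG = 15.6 × 0.5853 = 9.131 mA.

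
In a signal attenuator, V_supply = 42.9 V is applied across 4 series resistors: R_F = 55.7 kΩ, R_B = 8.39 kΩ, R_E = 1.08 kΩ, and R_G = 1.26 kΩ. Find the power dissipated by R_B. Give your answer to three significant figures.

P ≈ 3.50 mW

ΣR = 66.43 kΩ → I = 42.9/66.43 = 0.6458 mA.
P(R_B) = I²·R_B = (0.6458)² × 8.39 = 3.499 mW.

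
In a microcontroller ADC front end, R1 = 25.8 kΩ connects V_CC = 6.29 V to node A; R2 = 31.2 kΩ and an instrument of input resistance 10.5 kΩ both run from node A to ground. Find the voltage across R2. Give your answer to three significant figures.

The load sits in parallel with R2, giving an effective lower resistance R2' = R2·R_L/(R2+R_L) = 7.856 kΩ.
Now apply the divider: V_out = 6.29 × 0.2334 = 1.468 V.
(Unloaded it would be 3.44 V; the load pulls it down.)

V_out ≈ 1.47 V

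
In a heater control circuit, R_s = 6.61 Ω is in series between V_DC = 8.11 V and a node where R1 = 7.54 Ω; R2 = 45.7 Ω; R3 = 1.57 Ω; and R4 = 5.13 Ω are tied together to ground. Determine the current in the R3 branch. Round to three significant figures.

I ≈ 0.687 A

Combine the parallel branches: R_p = (1/7.54 + 1/45.7 + 1/1.57 + 1/5.13)⁻¹ = 1.014 Ω.
V_A = 8.11 × 1.014/7.624 = 1.078 V.
Branch current I = V_A/R3 = 1.078/1.57 = 0.6869 A.
(Equivalently: I_total = 1.064 A, then current-divider fraction G_k/ΣG = 0.6457.)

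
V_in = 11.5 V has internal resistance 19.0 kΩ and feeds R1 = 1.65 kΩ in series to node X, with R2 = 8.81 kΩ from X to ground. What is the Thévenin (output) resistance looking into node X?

R_th ≈ 6.18 kΩ

R1' = 19.0 + 1.65 = 20.65 kΩ (source resistance + R1).
Zeroing V_in shorts the top of R1' to ground, so R_th = R1' ‖ R2 = 6.175 kΩ.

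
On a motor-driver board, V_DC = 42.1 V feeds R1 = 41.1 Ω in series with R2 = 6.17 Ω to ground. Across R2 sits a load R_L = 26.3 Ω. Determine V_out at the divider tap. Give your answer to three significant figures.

V_out ≈ 4.56 V

R2 ‖ R_L = (6.17 × 26.3)/(6.17 + 26.3) = 4.998 Ω.
Voltage divider with the loaded lower leg: V_out = 42.1 × 4.998/(41.1 + 4.998) = 42.1 × 0.1084 = 4.564 V.
(Unloaded it would be 5.50 V; the load pulls it down.)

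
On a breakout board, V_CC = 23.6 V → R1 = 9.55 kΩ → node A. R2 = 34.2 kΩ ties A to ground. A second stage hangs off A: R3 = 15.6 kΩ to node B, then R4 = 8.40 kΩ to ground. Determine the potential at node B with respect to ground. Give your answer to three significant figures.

Node A sees R2 in parallel with the series input of stage 2, R3 + R4 = 24.00 kΩ.
R2 ‖ (R3+R4) = 14.10 kΩ.
First divider: V_A = V_CC · 14.10/(9.55 + 14.10) = 14.07 V.
Then the unloaded second divider: V_B = V_A × R4/(R3+R4) = 14.07 × 0.3500 = 4.925 V.

V_B ≈ 4.93 V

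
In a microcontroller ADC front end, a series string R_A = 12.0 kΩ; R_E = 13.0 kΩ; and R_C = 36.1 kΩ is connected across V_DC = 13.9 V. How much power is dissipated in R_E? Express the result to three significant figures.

ΣR = 61.10 kΩ → I = 13.9/61.10 = 0.2275 mA.
P = I²R = 0.05175 × 13.0 = 0.6728 mW.

P ≈ 0.673 mW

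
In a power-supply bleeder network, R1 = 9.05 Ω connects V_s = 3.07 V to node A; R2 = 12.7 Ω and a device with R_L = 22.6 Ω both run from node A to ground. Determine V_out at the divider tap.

V_out ≈ 1.45 V

The load sits in parallel with R2, giving an effective lower resistance R2' = R2·R_L/(R2+R_L) = 8.131 Ω.
Voltage divider with the loaded lower leg: V_out = 3.07 × 8.131/(9.05 + 8.131) = 3.07 × 0.4733 = 1.453 V.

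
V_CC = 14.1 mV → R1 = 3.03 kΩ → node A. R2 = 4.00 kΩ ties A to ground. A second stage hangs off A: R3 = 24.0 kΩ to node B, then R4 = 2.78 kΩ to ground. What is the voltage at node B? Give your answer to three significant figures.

Looking into the second stage from A: R3 + R4 = 26.78 kΩ appears in parallel with R2.
R2 ‖ (R3+R4) = 3.480 kΩ.
So V_A = 14.1 × 0.5346 = 7.538 mV.
Stage 2 is unloaded, so V_B = V_A · R4/(R3+R4) = 7.538 × 2.78/26.78 = 0.7825 mV.

V_B ≈ 0.782 mV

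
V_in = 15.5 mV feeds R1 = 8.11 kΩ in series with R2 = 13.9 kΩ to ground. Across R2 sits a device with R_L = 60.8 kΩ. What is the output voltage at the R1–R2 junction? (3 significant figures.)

V_out ≈ 9.03 mV

First combine the lower leg with the load: R2 ‖ R_L = 11.31 kΩ.
Voltage divider with the loaded lower leg: V_out = 15.5 × 11.31/(8.11 + 11.31) = 15.5 × 0.5825 = 9.028 mV.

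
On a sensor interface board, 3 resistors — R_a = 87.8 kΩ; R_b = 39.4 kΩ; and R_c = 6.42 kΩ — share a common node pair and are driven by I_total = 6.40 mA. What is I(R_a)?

I ≈ 0.379 mA

ΣG = 1/87.8 + 1/39.4 + 1/6.42 = 0.1925.
R_a takes the fraction G_k/ΣG = 0.01139/0.1925 = 0.05916, so I = 6.40 × 0.05916 = 0.3786 mA.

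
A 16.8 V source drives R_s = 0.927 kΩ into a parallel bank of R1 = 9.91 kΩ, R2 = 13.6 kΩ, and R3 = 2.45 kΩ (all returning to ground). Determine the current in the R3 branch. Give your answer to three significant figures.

I ≈ 4.45 mA

Combine the parallel branches: R_p = (1/9.91 + 1/13.6 + 1/2.45)⁻¹ = 1.716 kΩ.
V_A by voltage divider: V_A = 16.8 × 1.716/(0.927 + 1.716) = 10.91 V.
Branch current I = V_A/R3 = 10.91/2.45 = 4.452 mA.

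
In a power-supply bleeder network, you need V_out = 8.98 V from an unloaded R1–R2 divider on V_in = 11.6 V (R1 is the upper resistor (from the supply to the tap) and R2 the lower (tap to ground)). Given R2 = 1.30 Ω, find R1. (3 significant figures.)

Required fraction k = V_out/V_in = 0.7741.
Rearranging, R1 = R2·(1−k)/k = 1.30 × 0.2918 = 0.3793 Ω.

R1 ≈ 0.379 Ω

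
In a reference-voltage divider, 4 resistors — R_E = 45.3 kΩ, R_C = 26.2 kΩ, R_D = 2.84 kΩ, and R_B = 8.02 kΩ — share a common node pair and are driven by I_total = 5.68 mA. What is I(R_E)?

I ≈ 0.233 mA

Conductances: ΣG = 1/45.3 + 1/26.2 + 1/2.84 + 1/8.02 = 0.5370 (1/kΩ).
Current divider: I(R_E) = I_total · G_k/ΣG = 5.68 × (0.02208/0.5370) = 5.68 × 0.04110 = 0.2335 mA.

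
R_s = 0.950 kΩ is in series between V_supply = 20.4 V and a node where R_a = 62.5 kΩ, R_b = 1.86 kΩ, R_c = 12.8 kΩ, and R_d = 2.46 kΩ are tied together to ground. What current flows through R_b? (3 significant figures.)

I ≈ 5.52 mA

Equivalent of the parallel group: R_p = 0.9631 kΩ.
Node voltage V_A = V_supply · R_p/(R_s + R_p) = 20.4 × 0.5034 = 10.27 V.
Branch current I = V_A/R_b = 10.27/1.86 = 5.522 mA.
(Check via current divider: I_total = 10.66 mA; share G_k/ΣG = 0.5178 → same result.)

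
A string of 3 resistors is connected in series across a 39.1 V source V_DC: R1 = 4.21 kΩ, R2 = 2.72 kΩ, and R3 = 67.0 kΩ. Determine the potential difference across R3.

ΣR = 4.21 + 2.72 + 67.0 = 73.93 kΩ.
Voltage divider: V = V_DC · (67.00 / 73.93) = 39.1 × 0.9063 = 35.43 V.

V ≈ 35.4 V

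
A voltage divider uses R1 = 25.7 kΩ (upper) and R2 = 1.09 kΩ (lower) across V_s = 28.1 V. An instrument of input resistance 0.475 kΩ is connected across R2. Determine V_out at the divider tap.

R2 ‖ R_L = (1.09 × 0.475)/(1.09 + 0.475) = 0.3308 kΩ.
Then V_out = V_s · R2'/(R1 + R2') = 28.1 × 0.3308/26.03 = 0.3571 V.

V_out ≈ 0.357 V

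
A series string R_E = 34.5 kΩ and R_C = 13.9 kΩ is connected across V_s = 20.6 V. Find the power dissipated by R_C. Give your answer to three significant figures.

Series current I = V_s/ΣR = 20.6/48.40 = 0.4256 mA.
P = I²R = 0.1812 × 13.9 = 2.518 mW.

P ≈ 2.52 mW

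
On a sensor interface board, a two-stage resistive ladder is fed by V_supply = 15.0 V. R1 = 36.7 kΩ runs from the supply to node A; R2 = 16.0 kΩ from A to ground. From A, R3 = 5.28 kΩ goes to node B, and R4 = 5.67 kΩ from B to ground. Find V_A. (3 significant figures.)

V_A ≈ 2.26 V

The second stage (R3 + R4 = 10.95 kΩ) loads node A in parallel with R2.
Effective lower resistance at A: R2 ‖ 10.95 = 6.501 kΩ.
V_A = 15.0 × 6.501/(36.7 + 6.501) = 2.257 V.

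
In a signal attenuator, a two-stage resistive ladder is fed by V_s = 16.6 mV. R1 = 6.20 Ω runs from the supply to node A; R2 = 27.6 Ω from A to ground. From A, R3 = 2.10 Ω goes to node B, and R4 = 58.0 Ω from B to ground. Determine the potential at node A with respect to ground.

Node A sees R2 in parallel with the series input of stage 2, R3 + R4 = 60.10 Ω.
R2 ‖ (R3+R4) = 18.91 Ω.
So V_A = 16.6 × 0.7531 = 12.50 mV.

V_A ≈ 12.5 mV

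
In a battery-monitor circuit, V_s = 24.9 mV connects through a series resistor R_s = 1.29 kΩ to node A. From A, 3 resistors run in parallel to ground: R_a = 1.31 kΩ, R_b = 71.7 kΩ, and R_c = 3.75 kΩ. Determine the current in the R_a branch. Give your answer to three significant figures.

I ≈ 8.10 µA

Equivalent of the parallel group: R_p = 0.9579 kΩ.
V_A = 24.9 × 0.9579/2.248 = 10.61 mV.
Branch current I = V_A/R_a = 10.61/1.31 = 8.100 µA.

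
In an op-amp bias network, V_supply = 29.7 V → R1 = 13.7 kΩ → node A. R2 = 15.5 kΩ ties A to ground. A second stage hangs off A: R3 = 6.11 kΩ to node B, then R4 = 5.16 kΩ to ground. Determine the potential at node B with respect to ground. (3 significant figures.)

Looking into the second stage from A: R3 + R4 = 11.27 kΩ appears in parallel with R2.
R2 ‖ (R3+R4) = 6.525 kΩ.
So V_A = 29.7 × 0.3226 = 9.582 V.
V_B = V_A × 0.4579 = 4.387 V.

V_B ≈ 4.39 V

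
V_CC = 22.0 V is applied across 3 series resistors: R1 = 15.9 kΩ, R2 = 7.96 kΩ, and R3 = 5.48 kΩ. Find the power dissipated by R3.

The common current is I = 22.0/29.34 = 0.7498 mA.
P(R3) = I²·R3 = (0.7498)² × 5.48 = 3.081 mW.

P ≈ 3.08 mW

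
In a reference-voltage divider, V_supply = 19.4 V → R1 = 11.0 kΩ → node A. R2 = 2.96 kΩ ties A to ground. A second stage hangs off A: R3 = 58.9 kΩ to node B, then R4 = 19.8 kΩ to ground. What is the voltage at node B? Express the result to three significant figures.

Looking into the second stage from A: R3 + R4 = 78.70 kΩ appears in parallel with R2.
Effective lower resistance at A: R2 ‖ 78.70 = 2.853 kΩ.
First divider: V_A = V_supply · 2.853/(11.0 + 2.853) = 3.995 V.
V_B = V_A × 0.2516 = 1.005 V.

V_B ≈ 1.01 V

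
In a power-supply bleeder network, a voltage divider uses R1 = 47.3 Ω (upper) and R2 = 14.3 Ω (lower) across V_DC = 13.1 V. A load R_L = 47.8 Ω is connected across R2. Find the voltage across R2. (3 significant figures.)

V_out ≈ 2.47 V

R2 ‖ R_L = (14.3 × 47.8)/(14.3 + 47.8) = 11.01 Ω.
Now apply the divider: V_out = 13.1 × 0.1888 = 2.473 V.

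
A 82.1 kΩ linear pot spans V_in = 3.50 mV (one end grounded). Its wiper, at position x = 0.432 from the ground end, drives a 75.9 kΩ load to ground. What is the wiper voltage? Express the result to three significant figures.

V_out ≈ 1.19 mV

Lower segment x·R_p = 35.47 kΩ; upper segment (1−x)·R_p = 46.63 kΩ.
Lower segment in parallel with the load: 35.47 ‖ 75.9 = 24.17 kΩ.
Then V_out = V_in · 24.17/(46.63 + 24.17) = 1.195 mV.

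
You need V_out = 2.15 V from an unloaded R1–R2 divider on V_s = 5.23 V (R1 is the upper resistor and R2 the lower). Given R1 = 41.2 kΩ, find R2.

R2 ≈ 28.8 kΩ

V_out/V_s = R2/(R1+R2) = 0.4111.
Rearranging, R2 = R1·k/(1−k) = 41.2 × 0.6981 = 28.76 kΩ.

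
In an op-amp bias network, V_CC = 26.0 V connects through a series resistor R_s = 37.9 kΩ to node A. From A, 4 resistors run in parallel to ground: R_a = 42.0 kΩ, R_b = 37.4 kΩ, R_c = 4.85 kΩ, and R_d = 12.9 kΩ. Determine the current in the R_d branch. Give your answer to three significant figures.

Equivalent of the parallel group: R_p = 2.992 kΩ.
V_A = 26.0 × 2.992/40.89 = 1.902 V.
I(R_d) = V_A / R_d = 1.902/12.9 = 0.1475 mA.
(Equivalently: I_total = 0.6358 mA, then current-divider fraction G_k/ΣG = 0.2319.)

I ≈ 0.147 mA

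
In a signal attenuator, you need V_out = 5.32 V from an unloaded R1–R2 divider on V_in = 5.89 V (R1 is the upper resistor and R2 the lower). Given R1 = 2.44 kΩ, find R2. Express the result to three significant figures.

V_out/V_in = R2/(R1+R2) = 0.9032.
R2 = R1 · 0.9032/(1 − 0.9032) = 22.77 kΩ.

R2 ≈ 22.8 kΩ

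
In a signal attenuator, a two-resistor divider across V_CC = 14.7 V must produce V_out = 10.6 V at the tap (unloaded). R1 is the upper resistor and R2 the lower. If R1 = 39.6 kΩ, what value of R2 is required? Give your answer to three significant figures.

The divider ratio is R2/(R1+R2) = 10.6/14.7 = 0.7211.
Rearranging, R2 = R1·k/(1−k) = 39.6 × 2.585 = 102.4 kΩ.

R2 ≈ 102 kΩ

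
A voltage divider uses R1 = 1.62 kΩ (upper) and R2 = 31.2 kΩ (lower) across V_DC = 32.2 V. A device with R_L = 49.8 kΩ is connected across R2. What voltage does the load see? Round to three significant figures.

V_out ≈ 29.7 V

First combine the lower leg with the load: R2 ‖ R_L = 19.18 kΩ.
Then V_out = V_DC · R2'/(R1 + R2') = 32.2 × 19.18/20.80 = 29.69 V.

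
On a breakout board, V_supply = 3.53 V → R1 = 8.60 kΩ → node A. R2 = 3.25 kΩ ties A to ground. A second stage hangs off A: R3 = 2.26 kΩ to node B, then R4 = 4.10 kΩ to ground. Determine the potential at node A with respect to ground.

V_A ≈ 0.706 V

Looking into the second stage from A: R3 + R4 = 6.360 kΩ appears in parallel with R2.
Effective lower resistance at A: R2 ‖ 6.360 = 2.151 kΩ.
So V_A = 3.53 × 0.2001 = 0.7062 V.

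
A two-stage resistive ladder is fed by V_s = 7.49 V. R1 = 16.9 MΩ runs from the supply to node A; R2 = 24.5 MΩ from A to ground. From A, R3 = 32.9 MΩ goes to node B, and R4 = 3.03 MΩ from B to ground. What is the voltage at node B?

V_B ≈ 0.292 V

The second stage (R3 + R4 = 35.93 MΩ) loads node A in parallel with R2.
R2 ‖ (R3+R4) = 14.57 MΩ.
First divider: V_A = V_s · 14.57/(16.9 + 14.57) = 3.467 V.
Then the unloaded second divider: V_B = V_A × R4/(R3+R4) = 3.467 × 0.08433 = 0.2924 V.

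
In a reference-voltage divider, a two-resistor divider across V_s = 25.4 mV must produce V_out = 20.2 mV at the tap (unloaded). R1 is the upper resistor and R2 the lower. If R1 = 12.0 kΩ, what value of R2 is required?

R2 ≈ 46.6 kΩ

V_out/V_s = R2/(R1+R2) = 0.7953.
Rearranging, R2 = R1·k/(1−k) = 12.0 × 3.885 = 46.62 kΩ.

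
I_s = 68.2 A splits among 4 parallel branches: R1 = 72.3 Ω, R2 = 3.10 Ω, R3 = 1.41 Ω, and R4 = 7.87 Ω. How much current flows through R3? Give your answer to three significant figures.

Conductances: ΣG = 1/72.3 + 1/3.10 + 1/1.41 + 1/7.87 = 1.173 (1/Ω).
Current divider: I(R3) = I_s · G_k/ΣG = 68.2 × (0.7092/1.173) = 68.2 × 0.6048 = 41.25 A.

I ≈ 41.2 A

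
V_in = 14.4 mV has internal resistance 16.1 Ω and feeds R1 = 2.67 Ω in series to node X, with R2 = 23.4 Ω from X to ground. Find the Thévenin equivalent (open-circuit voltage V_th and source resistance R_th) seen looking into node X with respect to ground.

R1' = 16.1 + 2.67 = 18.77 Ω (source resistance + R1).
With X open, the divider is unloaded: V_th = 14.4 × 23.4/42.17 = 7.991 mV.
Zeroing V_in shorts the top of R1' to ground, so R_th = R1' ‖ R2 = 10.42 Ω.

V_th ≈ 7.99 mV, R_th ≈ 10.4 Ω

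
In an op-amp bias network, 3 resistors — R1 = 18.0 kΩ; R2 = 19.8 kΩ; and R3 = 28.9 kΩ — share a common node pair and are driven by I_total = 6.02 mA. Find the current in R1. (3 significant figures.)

I ≈ 2.38 mA

Total conductance ΣG = 1/18.0 + 1/19.8 + 1/28.9 = 0.1407 (units of 1/kΩ).
R1 takes the fraction G_k/ΣG = 0.05556/0.1407 = 0.3950, so I = 6.02 × 0.3950 = 2.378 mA.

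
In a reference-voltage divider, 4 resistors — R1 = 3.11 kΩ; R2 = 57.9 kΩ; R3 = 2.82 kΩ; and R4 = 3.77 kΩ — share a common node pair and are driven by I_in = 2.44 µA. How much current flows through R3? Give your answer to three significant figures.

ΣG = 1/3.11 + 1/57.9 + 1/2.82 + 1/3.77 = 0.9587.
By the current-divider rule, I = I_in · G_k/ΣG = 2.44 × 0.3699 = 0.9025 µA.

I ≈ 0.903 µA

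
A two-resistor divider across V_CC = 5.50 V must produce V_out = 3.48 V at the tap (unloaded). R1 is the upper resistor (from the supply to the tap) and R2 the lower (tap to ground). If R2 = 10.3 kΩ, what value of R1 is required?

V_out/V_CC = R2/(R1+R2) = 0.6327.
R1 = R2·(1/k − 1) = 10.3 × 0.5805 = 5.979 kΩ.

R1 ≈ 5.98 kΩ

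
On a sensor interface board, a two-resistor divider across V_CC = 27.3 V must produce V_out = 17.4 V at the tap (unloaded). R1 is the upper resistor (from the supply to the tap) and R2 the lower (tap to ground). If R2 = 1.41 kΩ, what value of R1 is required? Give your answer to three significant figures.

R1 ≈ 0.802 kΩ

Required fraction k = V_out/V_CC = 0.6374.
So R1 = R2 · (V_CC/V_out − 1) = 1.41 × (27.3/17.4 − 1) = 1.41 × 0.5690 = 0.8022 kΩ.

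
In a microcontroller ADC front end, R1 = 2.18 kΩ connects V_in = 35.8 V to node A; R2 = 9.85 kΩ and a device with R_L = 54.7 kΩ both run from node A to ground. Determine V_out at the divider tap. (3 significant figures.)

The load sits in parallel with R2, giving an effective lower resistance R2' = R2·R_L/(R2+R_L) = 8.347 kΩ.
Then V_out = V_in · R2'/(R1 + R2') = 35.8 × 8.347/10.53 = 28.39 V.
(Unloaded it would be 29.3 V; the load pulls it down.)

V_out ≈ 28.4 V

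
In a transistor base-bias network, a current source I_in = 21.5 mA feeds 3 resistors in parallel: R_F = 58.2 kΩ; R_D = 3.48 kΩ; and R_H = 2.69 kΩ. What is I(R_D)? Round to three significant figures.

ΣG = 1/58.2 + 1/3.48 + 1/2.69 = 0.6763.
Current divider: I(R_D) = I_in · G_k/ΣG = 21.5 × (0.2874/0.6763) = 21.5 × 0.4249 = 9.135 mA.

I ≈ 9.14 mA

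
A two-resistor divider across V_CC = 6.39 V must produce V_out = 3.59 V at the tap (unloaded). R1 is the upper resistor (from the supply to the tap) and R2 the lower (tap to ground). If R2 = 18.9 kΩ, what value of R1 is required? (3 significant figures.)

R1 ≈ 14.7 kΩ

Required fraction k = V_out/V_CC = 0.5618.
So R1 = R2 · (V_CC/V_out − 1) = 18.9 × (6.39/3.59 − 1) = 18.9 × 0.7799 = 14.74 kΩ.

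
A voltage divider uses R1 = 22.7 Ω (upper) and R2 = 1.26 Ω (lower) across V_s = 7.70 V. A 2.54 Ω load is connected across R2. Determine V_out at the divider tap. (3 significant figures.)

The load sits in parallel with R2, giving an effective lower resistance R2' = R2·R_L/(R2+R_L) = 0.8422 Ω.
Then V_out = V_s · R2'/(R1 + R2') = 7.70 × 0.8422/23.54 = 0.2755 V.

V_out ≈ 0.275 V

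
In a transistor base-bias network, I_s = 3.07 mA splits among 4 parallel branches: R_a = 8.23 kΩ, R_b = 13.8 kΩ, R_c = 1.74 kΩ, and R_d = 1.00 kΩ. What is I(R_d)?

ΣG = 1/8.23 + 1/13.8 + 1/1.74 + 1/1.00 = 1.769.
R_d takes the fraction G_k/ΣG = 1.000/1.769 = 0.5654, so I = 3.07 × 0.5654 = 1.736 mA.

I ≈ 1.74 mA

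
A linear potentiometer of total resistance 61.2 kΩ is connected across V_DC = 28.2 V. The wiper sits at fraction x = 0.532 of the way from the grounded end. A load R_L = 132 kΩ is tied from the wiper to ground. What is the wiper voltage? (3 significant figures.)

The pot divides into 28.64 kΩ above the wiper and 32.56 kΩ below.
R_L loads the lower segment: effective lower R = 26.12 kΩ.
V_out = 28.2 × 26.12/(28.64 + 26.12) = 13.45 V.

V_out ≈ 13.4 V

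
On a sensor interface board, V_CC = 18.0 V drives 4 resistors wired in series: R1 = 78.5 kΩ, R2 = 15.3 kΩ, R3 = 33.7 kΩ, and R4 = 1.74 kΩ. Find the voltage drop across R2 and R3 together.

V ≈ 6.82 V

Total series resistance ΣR = 78.5 + 15.3 + 33.7 + 1.74 = 129.2 kΩ.
R_{R2..R3} = 15.3 + 33.7 = 49.00 kΩ.
V = V_CC · R/ΣR = 18.0 × 0.3791 = 6.825 V.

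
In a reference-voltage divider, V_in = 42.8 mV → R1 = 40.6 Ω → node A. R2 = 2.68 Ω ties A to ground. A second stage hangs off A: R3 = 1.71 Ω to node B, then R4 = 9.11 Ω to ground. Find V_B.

V_B ≈ 1.81 mV

Looking into the second stage from A: R3 + R4 = 10.82 Ω appears in parallel with R2.
R2 ‖ (R3+R4) = 2.148 Ω.
So V_A = 42.8 × 0.05025 = 2.151 mV.
Then the unloaded second divider: V_B = V_A × R4/(R3+R4) = 2.151 × 0.8420 = 1.811 mV.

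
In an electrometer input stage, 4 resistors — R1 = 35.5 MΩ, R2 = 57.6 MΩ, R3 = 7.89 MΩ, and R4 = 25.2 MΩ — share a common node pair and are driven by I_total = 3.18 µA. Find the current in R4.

I ≈ 0.595 µA

Total conductance ΣG = 1/35.5 + 1/57.6 + 1/7.89 + 1/25.2 = 0.2120 (units of 1/MΩ).
R4 takes the fraction G_k/ΣG = 0.03968/0.2120 = 0.1872, so I = 3.18 × 0.1872 = 0.5954 µA.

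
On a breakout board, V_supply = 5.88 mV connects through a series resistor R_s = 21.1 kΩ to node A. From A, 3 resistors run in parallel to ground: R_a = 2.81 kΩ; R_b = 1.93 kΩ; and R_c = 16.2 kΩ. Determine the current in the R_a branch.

Parallel bank: R_p = 1/(1/2.81 + 1/1.93 + 1/16.2) = 1.069 kΩ.
V_A by voltage divider: V_A = 5.88 × 1.069/(21.1 + 1.069) = 0.2835 mV.
I(R_a) = V_A / R_a = 0.2835/2.81 = 0.1009 µA.
(Equivalently: I_total = 0.2652 µA, then current-divider fraction G_k/ΣG = 0.3803.)

I ≈ 0.101 µA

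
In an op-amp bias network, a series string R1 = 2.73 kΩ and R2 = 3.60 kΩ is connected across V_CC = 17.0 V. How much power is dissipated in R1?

The common current is I = 17.0/6.330 = 2.686 mA.
P(R1) = I²·R1 = (2.686)² × 2.73 = 19.69 mW.

P ≈ 19.7 mW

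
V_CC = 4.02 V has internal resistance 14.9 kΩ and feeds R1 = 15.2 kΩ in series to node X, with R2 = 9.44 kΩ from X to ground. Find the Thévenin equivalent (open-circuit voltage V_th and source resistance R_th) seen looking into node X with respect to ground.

V_th ≈ 0.960 V, R_th ≈ 7.19 kΩ

R1' = 14.9 + 15.2 = 30.10 kΩ (source resistance + R1).
With X open, the divider is unloaded: V_th = 4.02 × 9.44/39.54 = 0.9598 V.
Looking into X with the source shorted: R_th = R1'·R2/(R1'+R2) = 30.10 × 9.44/39.54 = 7.186 kΩ.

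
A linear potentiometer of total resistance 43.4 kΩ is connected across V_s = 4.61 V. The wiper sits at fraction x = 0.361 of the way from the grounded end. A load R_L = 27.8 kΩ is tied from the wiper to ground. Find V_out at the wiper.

V_out ≈ 1.22 V

Split the track: R_lower = x·R_p = 15.67 kΩ, R_upper = (1−x)·R_p = 27.73 kΩ.
Lower segment in parallel with the load: 15.67 ‖ 27.8 = 10.02 kΩ.
Loaded-divider output: V_out = 4.61 × 0.2654 = 1.224 V.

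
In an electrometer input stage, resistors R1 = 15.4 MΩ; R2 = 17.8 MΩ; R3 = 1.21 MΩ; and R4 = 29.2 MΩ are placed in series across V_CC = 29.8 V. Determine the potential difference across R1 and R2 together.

ΣR = 15.4 + 17.8 + 1.21 + 29.2 = 63.61 MΩ.
R_{R1..R2} = 15.4 + 17.8 = 33.20 MΩ.
By the voltage-divider rule, V = 29.8 × 33.20/63.61 = 15.55 V.

V ≈ 15.6 V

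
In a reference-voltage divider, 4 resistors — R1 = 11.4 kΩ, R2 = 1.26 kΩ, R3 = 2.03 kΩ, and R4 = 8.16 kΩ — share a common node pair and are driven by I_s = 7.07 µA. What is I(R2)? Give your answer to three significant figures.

I ≈ 3.75 µA

ΣG = 1/11.4 + 1/1.26 + 1/2.03 + 1/8.16 = 1.497.
R2 takes the fraction G_k/ΣG = 0.7937/1.497 = 0.5303, so I = 7.07 × 0.5303 = 3.749 µA.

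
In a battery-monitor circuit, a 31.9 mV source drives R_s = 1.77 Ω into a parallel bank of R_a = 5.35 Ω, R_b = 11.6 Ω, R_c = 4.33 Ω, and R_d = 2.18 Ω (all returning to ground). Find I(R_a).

I ≈ 2.21 mA

Parallel bank: R_p = 1/(1/5.35 + 1/11.6 + 1/4.33 + 1/2.18) = 1.039 Ω.
Node voltage V_A = V_DC · R_p/(R_s + R_p) = 31.9 × 0.3698 = 11.80 mV.
I(R_a) = V_A / R_a = 11.80/5.35 = 2.205 mA.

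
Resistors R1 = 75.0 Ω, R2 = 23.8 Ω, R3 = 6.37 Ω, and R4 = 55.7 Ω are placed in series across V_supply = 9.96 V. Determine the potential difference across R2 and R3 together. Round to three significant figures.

Series total: ΣR = 75.0 + 23.8 + 6.37 + 55.7 = 160.9 Ω.
R_{R2..R3} = 23.8 + 6.37 = 30.17 Ω.
V = V_supply · R/ΣR = 9.96 × 0.1875 = 1.868 V.

V ≈ 1.87 V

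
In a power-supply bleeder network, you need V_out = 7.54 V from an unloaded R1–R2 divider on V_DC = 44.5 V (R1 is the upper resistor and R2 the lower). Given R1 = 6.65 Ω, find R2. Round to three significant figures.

R2 ≈ 1.36 Ω

V_out/V_DC = R2/(R1+R2) = 0.1694.
R2 = R1 · 0.1694/(1 − 0.1694) = 1.357 Ω.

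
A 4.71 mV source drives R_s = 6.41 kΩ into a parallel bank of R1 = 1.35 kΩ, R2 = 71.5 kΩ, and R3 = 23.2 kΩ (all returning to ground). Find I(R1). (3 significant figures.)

I ≈ 0.571 µA

Equivalent of the parallel group: R_p = 1.253 kΩ.
Node voltage V_A = V_supply · R_p/(R_s + R_p) = 4.71 × 0.1636 = 0.7704 mV.
Branch current I = V_A/R1 = 0.7704/1.35 = 0.5706 µA.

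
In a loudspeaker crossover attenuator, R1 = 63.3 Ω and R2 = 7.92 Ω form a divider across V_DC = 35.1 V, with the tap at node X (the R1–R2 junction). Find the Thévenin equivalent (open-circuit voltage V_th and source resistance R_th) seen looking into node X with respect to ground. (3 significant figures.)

V_th ≈ 3.90 V, R_th ≈ 7.04 Ω

With X open, the divider is unloaded: V_th = 35.1 × 7.92/71.22 = 3.903 V.
Zeroing V_DC shorts the top of R1 to ground, so R_th = R1 ‖ R2 = 7.039 Ω.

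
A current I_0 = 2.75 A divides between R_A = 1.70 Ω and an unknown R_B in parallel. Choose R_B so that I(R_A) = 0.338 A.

In a two-way split, I_A/I_0 = R_B/(R_A + R_B).
0.338/2.75 = R_B/(R_A + R_B) → R_B = R_A · (0.1229)/(1 − 0.1229) = 1.70 × 0.1401 = 0.2382 Ω.

R_B ≈ 0.238 Ω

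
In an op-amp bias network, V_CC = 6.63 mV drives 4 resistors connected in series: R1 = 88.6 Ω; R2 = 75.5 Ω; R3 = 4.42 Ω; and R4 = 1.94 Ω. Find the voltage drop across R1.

V ≈ 3.45 mV

Series total: ΣR = 88.6 + 75.5 + 4.42 + 1.94 = 170.5 Ω.
Voltage divider: V = V_CC · (88.60 / 170.5) = 6.63 × 0.5198 = 3.446 mV.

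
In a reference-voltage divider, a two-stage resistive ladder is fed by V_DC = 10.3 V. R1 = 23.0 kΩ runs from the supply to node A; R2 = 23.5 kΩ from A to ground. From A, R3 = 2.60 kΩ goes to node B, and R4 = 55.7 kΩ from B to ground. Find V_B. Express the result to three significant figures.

Node A sees R2 in parallel with the series input of stage 2, R3 + R4 = 58.30 kΩ.
Effective lower resistance at A: R2 ‖ 58.30 = 16.75 kΩ.
First divider: V_A = V_DC · 16.75/(23.0 + 16.75) = 4.340 V.
V_B = V_A × 0.9554 = 4.147 V.

V_B ≈ 4.15 V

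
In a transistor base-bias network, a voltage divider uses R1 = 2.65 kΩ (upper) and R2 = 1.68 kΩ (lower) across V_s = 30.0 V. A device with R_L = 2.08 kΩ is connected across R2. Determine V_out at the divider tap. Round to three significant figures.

The load sits in parallel with R2, giving an effective lower resistance R2' = R2·R_L/(R2+R_L) = 0.9294 kΩ.
Then V_out = V_s · R2'/(R1 + R2') = 30.0 × 0.9294/3.579 = 7.789 V.
(Unloaded it would be 11.6 V; the load pulls it down.)

V_out ≈ 7.79 V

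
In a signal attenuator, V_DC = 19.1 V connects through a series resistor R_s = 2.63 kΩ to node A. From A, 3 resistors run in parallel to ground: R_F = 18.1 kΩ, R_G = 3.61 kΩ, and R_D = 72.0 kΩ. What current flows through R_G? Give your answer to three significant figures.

Equivalent of the parallel group: R_p = 2.889 kΩ.
V_A by voltage divider: V_A = 19.1 × 2.889/(2.63 + 2.889) = 9.998 V.
Branch current I = V_A/R_G = 9.998/3.61 = 2.770 mA.

I ≈ 2.77 mA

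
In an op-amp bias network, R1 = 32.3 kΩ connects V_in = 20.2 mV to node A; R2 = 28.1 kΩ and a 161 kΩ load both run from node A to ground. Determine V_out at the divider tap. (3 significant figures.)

R2 ‖ R_L = (28.1 × 161)/(28.1 + 161) = 23.92 kΩ.
Now apply the divider: V_out = 20.2 × 0.4255 = 8.595 mV.
(Unloaded it would be 9.40 mV; the load pulls it down.)

V_out ≈ 8.60 mV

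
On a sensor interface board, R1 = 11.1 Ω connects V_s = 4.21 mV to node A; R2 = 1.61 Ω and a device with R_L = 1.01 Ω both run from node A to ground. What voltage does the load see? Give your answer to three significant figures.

V_out ≈ 0.223 mV

First combine the lower leg with the load: R2 ‖ R_L = 0.6206 Ω.
Now apply the divider: V_out = 4.21 × 0.05295 = 0.2229 mV.
(Unloaded it would be 0.533 mV; the load pulls it down.)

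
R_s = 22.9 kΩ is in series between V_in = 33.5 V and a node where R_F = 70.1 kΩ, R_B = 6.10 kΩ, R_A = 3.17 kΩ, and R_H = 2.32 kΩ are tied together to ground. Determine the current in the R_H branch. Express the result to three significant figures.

Equivalent of the parallel group: R_p = 1.081 kΩ.
Node voltage V_A = V_in · R_p/(R_s + R_p) = 33.5 × 0.04509 = 1.511 V.
I(R_H) = V_A / R_H = 1.511/2.32 = 0.6512 mA.
(Check via current divider: I_total = 1.397 mA; share G_k/ΣG = 0.4661 → same result.)

I ≈ 0.651 mA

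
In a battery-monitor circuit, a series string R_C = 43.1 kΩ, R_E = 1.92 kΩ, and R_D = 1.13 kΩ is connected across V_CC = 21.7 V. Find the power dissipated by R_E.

P ≈ 0.424 mW

Series current I = V_CC/ΣR = 21.7/46.15 = 0.4702 mA.
V(R_E) = I·R = 0.9028 V; P = V·I = 0.9028 × 0.4702 = 0.4245 mW.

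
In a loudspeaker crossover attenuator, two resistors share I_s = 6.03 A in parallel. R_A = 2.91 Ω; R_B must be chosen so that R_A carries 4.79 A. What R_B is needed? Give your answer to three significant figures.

R_B ≈ 11.2 Ω

The fraction through R_A equals R_B/(R_A+R_B).
4.79/6.03 = R_B/(R_A + R_B) → R_B = R_A · (0.7944)/(1 − 0.7944) = 2.91 × 3.863 = 11.24 Ω.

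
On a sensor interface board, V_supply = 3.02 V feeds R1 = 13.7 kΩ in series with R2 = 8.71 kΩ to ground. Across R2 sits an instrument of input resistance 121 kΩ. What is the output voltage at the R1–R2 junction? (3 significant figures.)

V_out ≈ 1.12 V

The load sits in parallel with R2, giving an effective lower resistance R2' = R2·R_L/(R2+R_L) = 8.125 kΩ.
Voltage divider with the loaded lower leg: V_out = 3.02 × 8.125/(13.7 + 8.125) = 3.02 × 0.3723 = 1.124 V.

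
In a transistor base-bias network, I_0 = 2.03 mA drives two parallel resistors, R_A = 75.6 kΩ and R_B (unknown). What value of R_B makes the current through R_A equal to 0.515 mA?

R_B ≈ 25.7 kΩ

Two-branch current divider: I_A = I_0 · R_B/(R_A + R_B).
With f = 0.2537, R_B = R_A · f/(1−f) = 75.6 × 0.3399 = 25.70 kΩ.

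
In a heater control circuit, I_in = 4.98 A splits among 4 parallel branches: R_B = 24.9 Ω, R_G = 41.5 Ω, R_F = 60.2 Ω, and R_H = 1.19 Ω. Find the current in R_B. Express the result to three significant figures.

I ≈ 0.217 A

ΣG = 1/24.9 + 1/41.5 + 1/60.2 + 1/1.19 = 0.9212.
By the current-divider rule, I = I_in · G_k/ΣG = 4.98 × 0.04360 = 0.2171 A.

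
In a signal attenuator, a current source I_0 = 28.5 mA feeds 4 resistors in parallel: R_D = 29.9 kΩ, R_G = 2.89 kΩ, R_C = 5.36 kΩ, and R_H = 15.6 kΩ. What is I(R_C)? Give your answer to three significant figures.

I ≈ 8.44 mA

Conductances: ΣG = 1/29.9 + 1/2.89 + 1/5.36 + 1/15.6 = 0.6301 (1/kΩ).
Current divider: I(R_C) = I_0 · G_k/ΣG = 28.5 × (0.1866/0.6301) = 28.5 × 0.2961 = 8.438 mA.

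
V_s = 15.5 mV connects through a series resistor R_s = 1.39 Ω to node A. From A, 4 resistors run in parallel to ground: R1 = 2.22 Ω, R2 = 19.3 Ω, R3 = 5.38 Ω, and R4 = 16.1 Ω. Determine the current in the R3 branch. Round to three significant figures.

I ≈ 1.41 mA

Equivalent of the parallel group: R_p = 1.333 Ω.
V_A by voltage divider: V_A = 15.5 × 1.333/(1.39 + 1.333) = 7.587 mV.
Branch current I = V_A/R3 = 7.587/5.38 = 1.410 mA.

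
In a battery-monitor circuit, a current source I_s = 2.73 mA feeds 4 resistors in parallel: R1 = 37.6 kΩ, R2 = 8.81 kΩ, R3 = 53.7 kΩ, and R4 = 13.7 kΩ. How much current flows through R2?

ΣG = 1/37.6 + 1/8.81 + 1/53.7 + 1/13.7 = 0.2317.
Current divider: I(R2) = I_s · G_k/ΣG = 2.73 × (0.1135/0.2317) = 2.73 × 0.4899 = 1.337 mA.

I ≈ 1.34 mA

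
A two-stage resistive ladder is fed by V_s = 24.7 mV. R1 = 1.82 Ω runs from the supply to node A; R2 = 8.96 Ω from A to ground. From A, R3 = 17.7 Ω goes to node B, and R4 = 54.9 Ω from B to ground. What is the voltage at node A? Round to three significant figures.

Looking into the second stage from A: R3 + R4 = 72.60 Ω appears in parallel with R2.
R2 ‖ (R3+R4) = 7.976 Ω.
V_A = 24.7 × 7.976/(1.82 + 7.976) = 20.11 mV.

V_A ≈ 20.1 mV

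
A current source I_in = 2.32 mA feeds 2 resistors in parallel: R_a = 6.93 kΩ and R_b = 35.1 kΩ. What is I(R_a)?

For two parallel branches, I_k = I_in · (other R)/(sum of R).
So I = 2.32 × 35.1/42.03 = 1.937 mA.

I ≈ 1.94 mA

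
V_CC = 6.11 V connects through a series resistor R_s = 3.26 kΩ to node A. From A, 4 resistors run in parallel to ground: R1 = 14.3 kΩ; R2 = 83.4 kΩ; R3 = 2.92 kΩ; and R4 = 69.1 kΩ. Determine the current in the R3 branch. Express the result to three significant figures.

I ≈ 0.861 mA

Parallel bank: R_p = 1/(1/14.3 + 1/83.4 + 1/2.92 + 1/69.1) = 2.279 kΩ.
V_A = 6.11 × 2.279/5.539 = 2.514 V.
I(R3) = V_A / R3 = 2.514/2.92 = 0.8609 mA.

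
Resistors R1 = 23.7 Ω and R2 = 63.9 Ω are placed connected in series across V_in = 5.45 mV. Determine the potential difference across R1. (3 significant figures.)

V ≈ 1.47 mV

ΣR = 23.7 + 63.9 = 87.60 Ω.
Voltage divider: V = V_in · (23.70 / 87.60) = 5.45 × 0.2705 = 1.474 mV.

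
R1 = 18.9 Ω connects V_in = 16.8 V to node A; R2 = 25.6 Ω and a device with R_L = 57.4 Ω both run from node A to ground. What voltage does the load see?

V_out ≈ 8.13 V

The load sits in parallel with R2, giving an effective lower resistance R2' = R2·R_L/(R2+R_L) = 17.70 Ω.
Then V_out = V_in · R2'/(R1 + R2') = 16.8 × 17.70/36.60 = 8.126 V.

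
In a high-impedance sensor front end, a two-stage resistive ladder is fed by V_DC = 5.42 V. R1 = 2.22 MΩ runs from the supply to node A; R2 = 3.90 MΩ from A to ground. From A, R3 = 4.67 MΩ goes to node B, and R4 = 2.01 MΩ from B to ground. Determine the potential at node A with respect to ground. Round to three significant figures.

V_A ≈ 2.85 V

Node A sees R2 in parallel with the series input of stage 2, R3 + R4 = 6.680 MΩ.
Effective lower resistance at A: R2 ‖ 6.680 = 2.462 MΩ.
So V_A = 5.42 × 0.5259 = 2.850 V.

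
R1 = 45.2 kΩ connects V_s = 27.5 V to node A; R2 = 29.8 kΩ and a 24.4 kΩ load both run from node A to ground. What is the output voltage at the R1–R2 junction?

V_out ≈ 6.29 V

First combine the lower leg with the load: R2 ‖ R_L = 13.42 kΩ.
Now apply the divider: V_out = 27.5 × 0.2289 = 6.294 V.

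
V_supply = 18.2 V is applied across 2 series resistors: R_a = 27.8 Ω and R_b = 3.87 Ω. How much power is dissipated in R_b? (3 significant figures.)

Series current I = V_supply/ΣR = 18.2/31.67 = 0.5747 A.
P(R_b) = I²·R_b = (0.5747)² × 3.87 = 1.278 W.

P ≈ 1.28 W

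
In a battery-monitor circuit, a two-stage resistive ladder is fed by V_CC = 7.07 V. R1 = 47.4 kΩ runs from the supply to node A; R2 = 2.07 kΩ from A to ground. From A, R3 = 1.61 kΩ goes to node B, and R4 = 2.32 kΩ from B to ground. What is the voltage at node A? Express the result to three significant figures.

V_A ≈ 0.197 V

Looking into the second stage from A: R3 + R4 = 3.930 kΩ appears in parallel with R2.
Effective lower resistance at A: R2 ‖ 3.930 = 1.356 kΩ.
V_A = 7.07 × 1.356/(47.4 + 1.356) = 0.1966 V.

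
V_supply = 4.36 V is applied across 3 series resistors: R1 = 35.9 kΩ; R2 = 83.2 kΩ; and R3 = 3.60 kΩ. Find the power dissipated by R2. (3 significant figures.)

P ≈ 0.105 mW

The common current is I = 4.36/122.7 = 0.03553 mA.
P(R2) = I²·R2 = (0.03553)² × 83.2 = 0.1051 mW.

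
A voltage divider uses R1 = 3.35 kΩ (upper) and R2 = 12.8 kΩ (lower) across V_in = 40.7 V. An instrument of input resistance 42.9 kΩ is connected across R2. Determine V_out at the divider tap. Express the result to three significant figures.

V_out ≈ 30.4 V

First combine the lower leg with the load: R2 ‖ R_L = 9.859 kΩ.
Then V_out = V_in · R2'/(R1 + R2') = 40.7 × 9.859/13.21 = 30.38 V.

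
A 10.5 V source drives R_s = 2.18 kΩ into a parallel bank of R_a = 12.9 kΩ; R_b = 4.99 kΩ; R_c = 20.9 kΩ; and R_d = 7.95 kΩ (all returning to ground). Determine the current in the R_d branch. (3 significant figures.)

I ≈ 0.666 mA

Parallel bank: R_p = 1/(1/12.9 + 1/4.99 + 1/20.9 + 1/7.95) = 2.215 kΩ.
Node voltage V_A = V_DC · R_p/(R_s + R_p) = 10.5 × 0.5039 = 5.291 V.
Branch current I = V_A/R_d = 5.291/7.95 = 0.6656 mA.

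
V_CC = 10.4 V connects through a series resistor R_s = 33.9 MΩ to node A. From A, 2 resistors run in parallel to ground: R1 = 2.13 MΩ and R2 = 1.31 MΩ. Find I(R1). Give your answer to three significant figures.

I ≈ 0.114 µA

Equivalent of the parallel group: R_p = 0.8111 MΩ.
Node voltage V_A = V_CC · R_p/(R_s + R_p) = 10.4 × 0.02337 = 0.2430 V.
Branch current I = V_A/R1 = 0.2430/2.13 = 0.1141 µA.
(Equivalently: I_total = 0.2996 µA, then current-divider fraction G_k/ΣG = 0.3808.)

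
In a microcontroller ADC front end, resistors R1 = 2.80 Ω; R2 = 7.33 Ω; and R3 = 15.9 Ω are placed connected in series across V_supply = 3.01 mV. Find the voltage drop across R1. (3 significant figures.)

V ≈ 0.324 mV

ΣR = 2.80 + 7.33 + 15.9 = 26.03 Ω.
By the voltage-divider rule, V = 3.01 × 2.800/26.03 = 0.3238 mV.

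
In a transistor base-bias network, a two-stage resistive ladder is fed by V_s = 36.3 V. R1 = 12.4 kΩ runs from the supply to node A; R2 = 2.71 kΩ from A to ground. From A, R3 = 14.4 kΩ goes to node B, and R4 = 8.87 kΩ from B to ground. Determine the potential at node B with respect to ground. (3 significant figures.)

V_B ≈ 2.27 V

Looking into the second stage from A: R3 + R4 = 23.27 kΩ appears in parallel with R2.
Effective lower resistance at A: R2 ‖ 23.27 = 2.427 kΩ.
So V_A = 36.3 × 0.1637 = 5.943 V.
Stage 2 is unloaded, so V_B = V_A · R4/(R3+R4) = 5.943 × 8.87/23.27 = 2.265 V.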